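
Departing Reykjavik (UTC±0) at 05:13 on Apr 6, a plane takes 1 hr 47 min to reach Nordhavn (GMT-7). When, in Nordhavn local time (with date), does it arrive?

00:00 on Apr 6

Reykjavik is at UTC+0, so departure is already 05:13 UTC on Apr 6.
Add 1 hour 47 minutes travel time → 07:00 UTC.
Nordhavn is UTC−7:00, so local arrival = 07:00 − 7:00 = 00:00 on Apr 6.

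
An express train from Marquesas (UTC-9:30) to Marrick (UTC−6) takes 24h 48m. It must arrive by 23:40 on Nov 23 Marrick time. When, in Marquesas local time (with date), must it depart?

19:22 on November 22

Target arrival in UTC: 23:40 + 6:00 = 05:40 on Nov 24.
Subtract 24 hours 48 minutes → departure 04:52 UTC on Nov 23.
Marquesas is UTC−9:30: 04:52 − 9:30 = 19:22 on Nov 22.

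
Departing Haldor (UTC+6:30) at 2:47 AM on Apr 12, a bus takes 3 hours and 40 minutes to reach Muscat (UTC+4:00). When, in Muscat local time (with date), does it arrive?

Convert departure to UTC: 2:47 AM − 6:30 = 8:17 PM UTC on Apr 11.
Add 3 hours and 40 minutes travel time → 11:57 PM UTC.
Muscat is UTC+4:00, so local arrival = 11:57 PM + 4:00 = 3:57 AM on Apr 12.

3:57 AM on April 12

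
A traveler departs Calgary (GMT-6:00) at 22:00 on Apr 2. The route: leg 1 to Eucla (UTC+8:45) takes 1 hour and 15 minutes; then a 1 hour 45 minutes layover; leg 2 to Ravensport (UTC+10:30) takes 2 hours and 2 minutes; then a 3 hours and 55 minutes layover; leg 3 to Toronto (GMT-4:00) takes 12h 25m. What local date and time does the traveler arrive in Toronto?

Convert departure to UTC: 22:00 + 6:00 = 04:00 UTC on Apr 3.
Add 1 hour 15 minutes leg 1 → 05:15 UTC.
Add 1 hour 45 minutes layover in Eucla → 07:00 UTC.
Add 2 hours and 2 minutes leg 2 → 09:02 UTC.
Add 3 hours and 55 minutes layover in Ravensport → 12:57 UTC.
Add 12 hours and 25 minutes leg 3 → 01:22 UTC (Apr 4).
Toronto is UTC−4:00, so local arrival = 01:22 − 4:00 = 21:22 on Apr 3.

21:22 on April 3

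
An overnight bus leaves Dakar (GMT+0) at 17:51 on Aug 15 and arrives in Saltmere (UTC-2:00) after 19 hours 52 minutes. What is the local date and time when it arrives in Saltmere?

11:43 on August 16

Dakar is at UTC+0, so departure is already 17:51 UTC on Aug 15.
Add 19 hours and 52 minutes travel time → 13:43 UTC (Aug 16).
Saltmere is UTC−2:00, so local arrival = 13:43 − 2:00 = 11:43 on Aug 16.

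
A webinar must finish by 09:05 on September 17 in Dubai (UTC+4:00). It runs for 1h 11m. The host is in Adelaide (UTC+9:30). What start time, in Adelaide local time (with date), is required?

13:24 on Sep 17

Target end time in UTC: 09:05 − 4:00 = 05:05 on Sep 17.
Subtract 1 hour and 11 minutes → start 03:54 UTC on Sep 17.
Adelaide is UTC+9:30: 03:54 + 9:30 = 13:24 on Sep 17.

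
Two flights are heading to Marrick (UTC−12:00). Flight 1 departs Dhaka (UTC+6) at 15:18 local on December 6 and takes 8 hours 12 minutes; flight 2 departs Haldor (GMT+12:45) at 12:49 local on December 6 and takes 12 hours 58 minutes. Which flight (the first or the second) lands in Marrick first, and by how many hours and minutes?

Flight 1 in UTC: 15:18 − 6:00 = 09:18 on Dec 6.
+8 hours 12 minutes → arrive 17:30 UTC on Dec 6.
Flight 2 in UTC: 12:49 − 12:45 = 00:04 on Dec 6.
+12 hours 58 minutes → arrive 13:02 UTC on Dec 6.
Flight 2 lands earlier by 4 hours 28 minutes.

the second, by 4 hours 28 minutes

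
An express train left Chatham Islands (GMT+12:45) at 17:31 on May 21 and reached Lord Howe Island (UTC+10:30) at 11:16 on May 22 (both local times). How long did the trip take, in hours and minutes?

Departure in UTC: 17:31 − 12:45 = 04:46 on May 21.
Arrival in UTC: 11:16 − 10:30 = 00:46 on May 22.
Elapsed = 00:46 − 04:46 (+1 day) = 20 hours.

20 hours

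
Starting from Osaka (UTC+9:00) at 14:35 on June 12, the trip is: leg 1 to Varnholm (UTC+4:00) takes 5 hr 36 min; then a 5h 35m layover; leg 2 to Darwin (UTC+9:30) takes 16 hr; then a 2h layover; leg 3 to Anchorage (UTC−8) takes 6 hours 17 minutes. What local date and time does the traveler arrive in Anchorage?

Convert departure to UTC: 14:35 − 9:00 = 05:35 UTC on Jun 12.
Add 5 hours 36 minutes leg 1 → 11:11 UTC.
Add 5 hours and 35 minutes layover in Varnholm → 16:46 UTC.
Add 16 hours leg 2 → 08:46 UTC (Jun 13).
Add 2 hours layover in Darwin → 10:46 UTC.
Add 6 hours and 17 minutes leg 3 → 17:03 UTC.
Anchorage is UTC−8:00, so local arrival = 17:03 − 8:00 = 09:03 on Jun 13.

09:03 on June 13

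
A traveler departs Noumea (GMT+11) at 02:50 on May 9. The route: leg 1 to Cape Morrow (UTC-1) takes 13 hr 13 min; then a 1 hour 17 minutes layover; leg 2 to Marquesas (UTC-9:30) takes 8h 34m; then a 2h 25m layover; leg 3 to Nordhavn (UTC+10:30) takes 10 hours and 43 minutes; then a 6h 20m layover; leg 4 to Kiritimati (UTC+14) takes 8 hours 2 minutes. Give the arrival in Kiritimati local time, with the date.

Convert departure to UTC: 02:50 − 11:00 = 15:50 UTC on May 8.
Add 13 hours 13 minutes leg 1 → 05:03 UTC (May 9).
Add 1 hour and 17 minutes layover in Cape Morrow → 06:20 UTC.
Add 8 hours 34 minutes leg 2 → 14:54 UTC.
Add 2 hours 25 minutes layover in Marquesas → 17:19 UTC.
Add 10 hours and 43 minutes leg 3 → 04:02 UTC (May 10).
Add 6 hours and 20 minutes layover in Nordhavn → 10:22 UTC.
Add 8 hours and 2 minutes leg 4 → 18:24 UTC.
Kiritimati is UTC+14:00, so local arrival = 18:24 + 14:00 = 08:24 on May 11.

08:24 on May 11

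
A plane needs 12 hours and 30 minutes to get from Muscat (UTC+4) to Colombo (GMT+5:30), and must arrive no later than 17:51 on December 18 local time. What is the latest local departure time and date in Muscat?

03:51 on December 18

Target arrival in UTC: 17:51 − 5:30 = 12:21 on Dec 18.
Subtract 12 hours 30 minutes → departure 23:51 UTC on Dec 17.
Muscat is UTC+4:00: 23:51 + 4:00 = 03:51 on Dec 18.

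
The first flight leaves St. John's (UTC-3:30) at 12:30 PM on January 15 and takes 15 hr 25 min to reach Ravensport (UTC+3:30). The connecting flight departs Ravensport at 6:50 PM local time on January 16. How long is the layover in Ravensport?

7 hours 55 minutes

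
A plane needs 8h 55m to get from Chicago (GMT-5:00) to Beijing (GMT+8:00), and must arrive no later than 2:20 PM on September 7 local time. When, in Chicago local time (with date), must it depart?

4:25 PM on Sep 6

Target arrival in UTC: 2:20 PM − 8:00 = 6:20 AM on Sep 7.
Subtract 8 hours and 55 minutes → departure 9:25 PM UTC on Sep 6.
Chicago is UTC−5:00: 9:25 PM − 5:00 = 4:25 PM on Sep 6.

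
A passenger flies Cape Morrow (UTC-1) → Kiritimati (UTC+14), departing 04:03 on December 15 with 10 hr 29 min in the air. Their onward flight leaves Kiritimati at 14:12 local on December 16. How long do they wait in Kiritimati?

Convert departure to UTC: 04:03 + 1:00 = 05:03 UTC on Dec 15.
Add 10 hours and 29 minutes flight time → 15:32 UTC.
Kiritimati is UTC+14:00, so local arrival = 15:32 + 14:00 = 05:32 on Dec 16.
Layover = 14:12 − 05:32 = 8 hours 40 minutes.

8 hours 40 minutes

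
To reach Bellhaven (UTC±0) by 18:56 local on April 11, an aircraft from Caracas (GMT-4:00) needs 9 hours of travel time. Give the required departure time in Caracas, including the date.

05:56 on April 11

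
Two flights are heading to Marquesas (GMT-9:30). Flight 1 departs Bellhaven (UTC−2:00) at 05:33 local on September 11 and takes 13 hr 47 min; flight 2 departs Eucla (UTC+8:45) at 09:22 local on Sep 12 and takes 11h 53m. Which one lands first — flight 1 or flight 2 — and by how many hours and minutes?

Flight 1 in UTC: 05:33 + 2:00 = 07:33 on Sep 11.
+13 hours 47 minutes → arrive 21:20 UTC on Sep 11.
Flight 2 in UTC: 09:22 − 8:45 = 00:37 on Sep 12.
+11 hours and 53 minutes → arrive 12:30 UTC on Sep 12.
Flight 1 lands earlier by 15 hours 10 minutes.

the first, by 15 hours 10 minutes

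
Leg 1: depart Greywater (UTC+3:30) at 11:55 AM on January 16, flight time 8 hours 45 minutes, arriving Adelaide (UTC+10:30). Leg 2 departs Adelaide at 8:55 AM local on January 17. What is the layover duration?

5 hours 15 minutes

Convert departure to UTC: 11:55 AM − 3:30 = 8:25 AM UTC on Jan 16.
Add 8 hours 45 minutes flight time → 5:10 PM UTC.
Adelaide is UTC+10:30, so local arrival = 5:10 PM + 10:30 = 3:40 AM on Jan 17.
Layover = 8:55 AM − 3:40 AM = 5 hours 15 minutes.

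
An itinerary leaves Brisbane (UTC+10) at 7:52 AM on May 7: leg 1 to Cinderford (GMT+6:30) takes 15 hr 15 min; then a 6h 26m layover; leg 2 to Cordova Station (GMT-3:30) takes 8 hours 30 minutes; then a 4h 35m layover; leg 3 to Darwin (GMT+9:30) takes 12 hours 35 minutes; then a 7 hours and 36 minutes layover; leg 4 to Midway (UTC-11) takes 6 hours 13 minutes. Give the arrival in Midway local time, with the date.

Convert departure to UTC: 7:52 AM − 10:00 = 9:52 PM UTC on May 6.
Add 15 hours and 15 minutes leg 1 → 1:07 PM UTC (May 7).
Add 6 hours 26 minutes layover in Cinderford → 7:33 PM UTC.
Add 8 hours 30 minutes leg 2 → 4:03 AM UTC (May 8).
Add 4 hours 35 minutes layover in Cordova Station → 8:38 AM UTC.
Add 12 hours and 35 minutes leg 3 → 9:13 PM UTC.
Add 7 hours 36 minutes layover in Darwin → 4:49 AM UTC (May 9).
Add 6 hours and 13 minutes leg 4 → 11:02 AM UTC.
Midway is UTC−11:00, so local arrival = 11:02 AM − 11:00 = 12:02 AM on May 9.

12:02 AM on May 9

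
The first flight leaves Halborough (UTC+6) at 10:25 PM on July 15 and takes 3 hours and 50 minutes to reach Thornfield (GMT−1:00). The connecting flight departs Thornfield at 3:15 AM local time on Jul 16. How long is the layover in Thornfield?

8 hours

Convert departure to UTC: 10:25 PM − 6:00 = 4:25 PM UTC on Jul 15.
Add 3 hours 50 minutes flight time → 8:15 PM UTC.
Thornfield is UTC−1:00, so local arrival = 8:15 PM − 1:00 = 7:15 PM on Jul 15.
Layover = 3:15 AM − 7:15 PM (+1 day) = 8 hours.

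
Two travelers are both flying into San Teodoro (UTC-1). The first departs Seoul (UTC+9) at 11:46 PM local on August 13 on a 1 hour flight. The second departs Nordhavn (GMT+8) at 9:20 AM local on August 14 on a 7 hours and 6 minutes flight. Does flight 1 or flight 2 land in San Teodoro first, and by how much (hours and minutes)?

Flight 1 in UTC: 11:46 PM − 9:00 = 2:46 PM on Aug 13.
+1 hour → arrive 3:46 PM UTC on Aug 13.
Flight 2 in UTC: 9:20 AM − 8:00 = 1:20 AM on Aug 14.
+7 hours and 6 minutes → arrive 8:26 AM UTC on Aug 14.
Flight 1 lands earlier by 16 hours 40 minutes.

the first, by 16 hours 40 minutes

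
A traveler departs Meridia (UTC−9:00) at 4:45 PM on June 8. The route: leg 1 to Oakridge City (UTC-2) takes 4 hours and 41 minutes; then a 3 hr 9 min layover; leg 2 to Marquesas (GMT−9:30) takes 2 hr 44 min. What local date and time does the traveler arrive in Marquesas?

Convert departure to UTC: 4:45 PM + 9:00 = 1:45 AM UTC on Jun 9.
Add 4 hours 41 minutes leg 1 → 6:26 AM UTC.
Add 3 hours and 9 minutes layover in Oakridge City → 9:35 AM UTC.
Add 2 hours and 44 minutes leg 2 → 12:19 PM UTC.
Marquesas is UTC−9:30, so local arrival = 12:19 PM − 9:30 = 2:49 AM on Jun 9.

2:49 AM on Jun 9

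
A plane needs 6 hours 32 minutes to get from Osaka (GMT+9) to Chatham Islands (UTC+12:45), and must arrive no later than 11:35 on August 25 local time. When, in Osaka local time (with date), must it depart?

01:18 on August 25

Target arrival in UTC: 11:35 − 12:45 = 22:50 on Aug 24.
Subtract 6 hours and 32 minutes → departure 16:18 UTC on Aug 24.
Osaka is UTC+9:00: 16:18 + 9:00 = 01:18 on Aug 25.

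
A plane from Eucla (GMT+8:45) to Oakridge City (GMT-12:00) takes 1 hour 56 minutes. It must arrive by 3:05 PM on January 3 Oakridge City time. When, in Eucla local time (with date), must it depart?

9:54 AM on Jan 4

Target arrival in UTC: 3:05 PM + 12:00 = 3:05 AM on Jan 4.
Subtract 1 hour 56 minutes → departure 1:09 AM UTC on Jan 4.
Eucla is UTC+8:45: 1:09 AM + 8:45 = 9:54 AM on Jan 4.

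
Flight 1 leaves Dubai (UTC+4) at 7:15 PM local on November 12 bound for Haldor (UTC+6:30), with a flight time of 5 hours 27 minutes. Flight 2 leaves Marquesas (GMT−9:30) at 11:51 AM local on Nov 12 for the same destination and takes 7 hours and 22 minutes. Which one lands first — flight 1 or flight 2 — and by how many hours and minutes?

the first, by 8 hours 1 minute

Flight 1 in UTC: 7:15 PM − 4:00 = 3:15 PM on Nov 12.
+5 hours 27 minutes → arrive 8:42 PM UTC on Nov 12.
Flight 2 in UTC: 11:51 AM + 9:30 = 9:21 PM on Nov 12.
+7 hours 22 minutes → arrive 4:43 AM UTC on Nov 13.
Flight 1 lands earlier by 8 hours 1 minute.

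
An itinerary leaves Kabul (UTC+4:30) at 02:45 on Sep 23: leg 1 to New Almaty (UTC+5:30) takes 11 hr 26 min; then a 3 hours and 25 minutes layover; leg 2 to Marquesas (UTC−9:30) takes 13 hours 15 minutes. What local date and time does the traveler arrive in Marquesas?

16:51 on September 23

Convert departure to UTC: 02:45 − 4:30 = 22:15 UTC on Sep 22.
Add 11 hours and 26 minutes leg 1 → 09:41 UTC (Sep 23).
Add 3 hours and 25 minutes layover in New Almaty → 13:06 UTC.
Add 13 hours 15 minutes leg 2 → 02:21 UTC (Sep 24).
Marquesas is UTC−9:30, so local arrival = 02:21 − 9:30 = 16:51 on Sep 23.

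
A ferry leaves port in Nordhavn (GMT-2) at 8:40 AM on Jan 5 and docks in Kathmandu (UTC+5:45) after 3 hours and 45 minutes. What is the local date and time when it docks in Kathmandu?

8:10 PM on January 5

Convert departure to UTC: 8:40 AM + 2:00 = 10:40 AM UTC on Jan 5.
Add 3 hours 45 minutes travel time → 2:25 PM UTC.
Kathmandu is UTC+5:45, so local arrival = 2:25 PM + 5:45 = 8:10 PM on Jan 5.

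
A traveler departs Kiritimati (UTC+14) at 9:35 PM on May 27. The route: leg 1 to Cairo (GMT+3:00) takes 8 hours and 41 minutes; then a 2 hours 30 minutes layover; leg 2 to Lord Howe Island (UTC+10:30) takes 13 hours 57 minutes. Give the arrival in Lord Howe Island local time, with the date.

Convert departure to UTC: 9:35 PM − 14:00 = 7:35 AM UTC on May 27.
Add 8 hours and 41 minutes leg 1 → 4:16 PM UTC.
Add 2 hours and 30 minutes layover in Cairo → 6:46 PM UTC.
Add 13 hours and 57 minutes leg 2 → 8:43 AM UTC (May 28).
Lord Howe Island is UTC+10:30, so local arrival = 8:43 AM + 10:30 = 7:13 PM on May 28.

7:13 PM on May 28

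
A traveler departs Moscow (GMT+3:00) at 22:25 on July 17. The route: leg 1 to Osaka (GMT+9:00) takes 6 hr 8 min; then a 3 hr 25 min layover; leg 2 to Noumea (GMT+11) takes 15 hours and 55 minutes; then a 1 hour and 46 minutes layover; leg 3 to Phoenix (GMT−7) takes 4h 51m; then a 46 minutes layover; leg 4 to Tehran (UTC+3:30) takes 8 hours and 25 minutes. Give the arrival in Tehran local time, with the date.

16:11 on July 19

Convert departure to UTC: 22:25 − 3:00 = 19:25 UTC on Jul 17.
Add 6 hours 8 minutes leg 1 → 01:33 UTC (Jul 18).
Add 3 hours 25 minutes layover in Osaka → 04:58 UTC.
Add 15 hours and 55 minutes leg 2 → 20:53 UTC.
Add 1 hour and 46 minutes layover in Noumea → 22:39 UTC.
Add 4 hours and 51 minutes leg 3 → 03:30 UTC (Jul 19).
Add 46 minutes layover in Phoenix → 04:16 UTC.
Add 8 hours and 25 minutes leg 4 → 12:41 UTC.
Tehran is UTC+3:30, so local arrival = 12:41 + 3:30 = 16:11 on Jul 19.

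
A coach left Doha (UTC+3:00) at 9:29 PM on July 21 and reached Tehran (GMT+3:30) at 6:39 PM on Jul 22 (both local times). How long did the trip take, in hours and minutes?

Departure in UTC: 9:29 PM − 3:00 = 6:29 PM on Jul 21.
Arrival in UTC: 6:39 PM − 3:30 = 3:09 PM on Jul 22.
Elapsed = 3:09 PM − 6:29 PM (+1 day) = 20 hours 40 minutes.

20 hours 40 minutes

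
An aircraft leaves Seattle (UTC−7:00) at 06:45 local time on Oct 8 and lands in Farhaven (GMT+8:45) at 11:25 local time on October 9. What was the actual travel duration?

Farhaven is 15:45 ahead of Seattle.
Clock-face elapsed time (ignoring zones) is 28 hours 40 minutes.
Actual elapsed = 28 hours 40 minutes − 15:45 = 12 hours 55 minutes.

12 hours 55 minutes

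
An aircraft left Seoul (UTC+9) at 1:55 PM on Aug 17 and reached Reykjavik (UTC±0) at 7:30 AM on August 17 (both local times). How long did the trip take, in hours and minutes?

2 hours 35 minutes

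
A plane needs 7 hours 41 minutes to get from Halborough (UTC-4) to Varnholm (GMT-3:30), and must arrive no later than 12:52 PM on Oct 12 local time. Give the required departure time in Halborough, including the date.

Target arrival in UTC: 12:52 PM + 3:30 = 4:22 PM on Oct 12.
Subtract 7 hours and 41 minutes → departure 8:41 AM UTC on Oct 12.
Halborough is UTC−4:00: 8:41 AM − 4:00 = 4:41 AM on Oct 12.

4:41 AM on Oct 12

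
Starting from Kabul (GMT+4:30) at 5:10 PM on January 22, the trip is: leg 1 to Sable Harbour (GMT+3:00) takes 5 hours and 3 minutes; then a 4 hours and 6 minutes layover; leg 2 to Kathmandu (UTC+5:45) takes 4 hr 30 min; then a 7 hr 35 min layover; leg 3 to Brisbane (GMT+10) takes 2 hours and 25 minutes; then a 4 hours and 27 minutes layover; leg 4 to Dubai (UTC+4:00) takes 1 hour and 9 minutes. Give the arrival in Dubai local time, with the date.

9:55 PM on January 23

Convert departure to UTC: 5:10 PM − 4:30 = 12:40 PM UTC on Jan 22.
Add 5 hours 3 minutes leg 1 → 5:43 PM UTC.
Add 4 hours 6 minutes layover in Sable Harbour → 9:49 PM UTC.
Add 4 hours 30 minutes leg 2 → 2:19 AM UTC (Jan 23).
Add 7 hours and 35 minutes layover in Kathmandu → 9:54 AM UTC.
Add 2 hours 25 minutes leg 3 → 12:19 PM UTC.
Add 4 hours 27 minutes layover in Brisbane → 4:46 PM UTC.
Add 1 hour and 9 minutes leg 4 → 5:55 PM UTC.
Dubai is UTC+4:00, so local arrival = 5:55 PM + 4:00 = 9:55 PM on Jan 23.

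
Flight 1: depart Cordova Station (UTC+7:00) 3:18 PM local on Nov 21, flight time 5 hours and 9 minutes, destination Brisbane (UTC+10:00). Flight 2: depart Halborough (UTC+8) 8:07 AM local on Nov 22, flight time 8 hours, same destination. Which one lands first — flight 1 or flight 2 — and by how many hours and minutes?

the first, by 18 hours 40 minutes

Flight 1 in UTC: 3:18 PM − 7:00 = 8:18 AM on Nov 21.
+5 hours and 9 minutes → arrive 1:27 PM UTC on Nov 21.
Flight 2 in UTC: 8:07 AM − 8:00 = 12:07 AM on Nov 22.
+8 hours → arrive 8:07 AM UTC on Nov 22.
Flight 1 lands earlier by 18 hours 40 minutes.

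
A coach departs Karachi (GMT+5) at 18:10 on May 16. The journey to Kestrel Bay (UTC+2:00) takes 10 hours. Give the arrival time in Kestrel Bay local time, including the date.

01:10 on May 17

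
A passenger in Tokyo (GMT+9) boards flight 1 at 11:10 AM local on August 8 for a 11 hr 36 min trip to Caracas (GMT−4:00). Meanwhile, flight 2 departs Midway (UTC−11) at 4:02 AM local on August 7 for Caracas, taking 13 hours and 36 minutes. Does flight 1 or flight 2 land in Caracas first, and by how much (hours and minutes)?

Flight 1 in UTC: 11:10 AM − 9:00 = 2:10 AM on Aug 8.
+11 hours 36 minutes → arrive 1:46 PM UTC on Aug 8.
Flight 2 in UTC: 4:02 AM + 11:00 = 3:02 PM on Aug 7.
+13 hours 36 minutes → arrive 4:38 AM UTC on Aug 8.
Flight 2 lands earlier by 9 hours 8 minutes.

the second, by 9 hours 8 minutes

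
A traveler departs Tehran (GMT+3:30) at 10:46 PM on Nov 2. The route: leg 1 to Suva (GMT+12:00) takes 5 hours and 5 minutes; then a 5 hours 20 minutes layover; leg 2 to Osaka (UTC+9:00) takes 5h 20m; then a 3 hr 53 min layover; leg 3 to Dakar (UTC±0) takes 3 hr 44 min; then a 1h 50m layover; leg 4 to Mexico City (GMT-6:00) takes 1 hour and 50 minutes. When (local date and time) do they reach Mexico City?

Convert departure to UTC: 10:46 PM − 3:30 = 7:16 PM UTC on Nov 2.
Add 5 hours and 5 minutes leg 1 → 12:21 AM UTC (Nov 3).
Add 5 hours and 20 minutes layover in Suva → 5:41 AM UTC.
Add 5 hours 20 minutes leg 2 → 11:01 AM UTC.
Add 3 hours 53 minutes layover in Osaka → 2:54 PM UTC.
Add 3 hours and 44 minutes leg 3 → 6:38 PM UTC.
Add 1 hour 50 minutes layover in Dakar → 8:28 PM UTC.
Add 1 hour and 50 minutes leg 4 → 10:18 PM UTC.
Mexico City is UTC−6:00, so local arrival = 10:18 PM − 6:00 = 4:18 PM on Nov 3.

4:18 PM on November 3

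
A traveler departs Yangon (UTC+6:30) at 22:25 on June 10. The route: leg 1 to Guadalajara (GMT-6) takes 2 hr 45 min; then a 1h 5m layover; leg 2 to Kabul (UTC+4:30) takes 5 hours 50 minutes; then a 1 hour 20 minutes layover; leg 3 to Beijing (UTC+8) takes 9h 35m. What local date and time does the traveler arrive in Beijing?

Convert departure to UTC: 22:25 − 6:30 = 15:55 UTC on Jun 10.
Add 2 hours and 45 minutes leg 1 → 18:40 UTC.
Add 1 hour 5 minutes layover in Guadalajara → 19:45 UTC.
Add 5 hours and 50 minutes leg 2 → 01:35 UTC (Jun 11).
Add 1 hour 20 minutes layover in Kabul → 02:55 UTC.
Add 9 hours and 35 minutes leg 3 → 12:30 UTC.
Beijing is UTC+8:00, so local arrival = 12:30 + 8:00 = 20:30 on Jun 11.

20:30 on June 11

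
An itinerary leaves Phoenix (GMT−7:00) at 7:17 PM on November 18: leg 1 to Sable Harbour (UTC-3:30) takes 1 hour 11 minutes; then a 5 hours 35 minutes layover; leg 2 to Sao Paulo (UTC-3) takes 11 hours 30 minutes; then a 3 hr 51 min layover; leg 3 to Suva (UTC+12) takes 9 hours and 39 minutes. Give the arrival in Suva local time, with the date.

10:03 PM on November 20

Convert departure to UTC: 7:17 PM + 7:00 = 2:17 AM UTC on Nov 19.
Add 1 hour 11 minutes leg 1 → 3:28 AM UTC.
Add 5 hours 35 minutes layover in Sable Harbour → 9:03 AM UTC.
Add 11 hours and 30 minutes leg 2 → 8:33 PM UTC.
Add 3 hours 51 minutes layover in Sao Paulo → 12:24 AM UTC (Nov 20).
Add 9 hours and 39 minutes leg 3 → 10:03 AM UTC.
Suva is UTC+12:00, so local arrival = 10:03 AM + 12:00 = 10:03 PM on Nov 20.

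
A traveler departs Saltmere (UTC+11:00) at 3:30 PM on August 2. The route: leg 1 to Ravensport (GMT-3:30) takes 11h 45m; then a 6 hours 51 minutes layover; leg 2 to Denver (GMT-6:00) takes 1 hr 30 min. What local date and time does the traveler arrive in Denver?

6:36 PM on August 2

Convert departure to UTC: 3:30 PM − 11:00 = 4:30 AM UTC on Aug 2.
Add 11 hours 45 minutes leg 1 → 4:15 PM UTC.
Add 6 hours 51 minutes layover in Ravensport → 11:06 PM UTC.
Add 1 hour and 30 minutes leg 2 → 12:36 AM UTC (Aug 3).
Denver is UTC−6:00, so local arrival = 12:36 AM − 6:00 = 6:36 PM on Aug 2.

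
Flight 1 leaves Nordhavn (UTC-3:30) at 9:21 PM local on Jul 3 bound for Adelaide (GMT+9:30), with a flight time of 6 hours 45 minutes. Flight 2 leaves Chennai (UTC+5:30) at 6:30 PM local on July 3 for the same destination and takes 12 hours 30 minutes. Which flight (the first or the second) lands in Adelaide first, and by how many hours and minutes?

Flight 1 in UTC: 9:21 PM + 3:30 = 12:51 AM on Jul 4.
+6 hours 45 minutes → arrive 7:36 AM UTC on Jul 4.
Flight 2 in UTC: 6:30 PM − 5:30 = 1:00 PM on Jul 3.
+12 hours 30 minutes → arrive 1:30 AM UTC on Jul 4.
Flight 2 lands earlier by 6 hours 6 minutes.

the second, by 6 hours 6 minutes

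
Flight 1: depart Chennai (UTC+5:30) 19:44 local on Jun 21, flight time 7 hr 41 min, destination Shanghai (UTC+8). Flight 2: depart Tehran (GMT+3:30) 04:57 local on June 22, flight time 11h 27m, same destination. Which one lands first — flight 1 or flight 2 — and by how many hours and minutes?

the first, by 14 hours 59 minutes

Flight 1 in UTC: 19:44 − 5:30 = 14:14 on Jun 21.
+7 hours 41 minutes → arrive 21:55 UTC on Jun 21.
Flight 2 in UTC: 04:57 − 3:30 = 01:27 on Jun 22.
+11 hours 27 minutes → arrive 12:54 UTC on Jun 22.
Flight 1 lands earlier by 14 hours 59 minutes.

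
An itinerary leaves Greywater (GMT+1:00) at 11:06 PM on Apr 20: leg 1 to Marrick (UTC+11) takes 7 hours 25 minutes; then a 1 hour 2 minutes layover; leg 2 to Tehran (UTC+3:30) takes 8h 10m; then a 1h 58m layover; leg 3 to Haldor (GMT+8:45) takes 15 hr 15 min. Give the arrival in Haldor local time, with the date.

Convert departure to UTC: 11:06 PM − 1:00 = 10:06 PM UTC on Apr 20.
Add 7 hours 25 minutes leg 1 → 5:31 AM UTC (Apr 21).
Add 1 hour 2 minutes layover in Marrick → 6:33 AM UTC.
Add 8 hours and 10 minutes leg 2 → 2:43 PM UTC.
Add 1 hour 58 minutes layover in Tehran → 4:41 PM UTC.
Add 15 hours and 15 minutes leg 3 → 7:56 AM UTC (Apr 22).
Haldor is UTC+8:45, so local arrival = 7:56 AM + 8:45 = 4:41 PM on Apr 22.

4:41 PM on April 22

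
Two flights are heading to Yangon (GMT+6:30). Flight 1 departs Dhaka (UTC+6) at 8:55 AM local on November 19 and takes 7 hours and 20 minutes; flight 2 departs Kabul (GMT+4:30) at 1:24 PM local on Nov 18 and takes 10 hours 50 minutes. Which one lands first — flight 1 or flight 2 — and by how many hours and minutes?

the second, by 14 hours 31 minutes

Flight 1 in UTC: 8:55 AM − 6:00 = 2:55 AM on Nov 19.
+7 hours and 20 minutes → arrive 10:15 AM UTC on Nov 19.
Flight 2 in UTC: 1:24 PM − 4:30 = 8:54 AM on Nov 18.
+10 hours 50 minutes → arrive 7:44 PM UTC on Nov 18.
Flight 2 lands earlier by 14 hours 31 minutes.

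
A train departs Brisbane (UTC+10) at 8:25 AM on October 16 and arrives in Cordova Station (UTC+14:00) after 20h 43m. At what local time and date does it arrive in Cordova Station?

9:08 AM on October 17

Cordova Station is 4:00 ahead of Brisbane.
After 20 hours and 43 minutes it is 5:08 AM (Oct 17) in Brisbane.
Shift by the zone difference: 5:08 AM + 4:00 = 9:08 AM on Oct 17 in Cordova Station.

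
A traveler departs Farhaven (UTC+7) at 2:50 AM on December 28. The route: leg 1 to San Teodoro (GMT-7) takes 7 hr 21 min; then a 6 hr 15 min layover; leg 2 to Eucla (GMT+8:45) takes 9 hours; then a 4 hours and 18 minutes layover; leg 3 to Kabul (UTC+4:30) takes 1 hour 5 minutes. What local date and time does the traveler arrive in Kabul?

Convert departure to UTC: 2:50 AM − 7:00 = 7:50 PM UTC on Dec 27.
Add 7 hours 21 minutes leg 1 → 3:11 AM UTC (Dec 28).
Add 6 hours and 15 minutes layover in San Teodoro → 9:26 AM UTC.
Add 9 hours leg 2 → 6:26 PM UTC.
Add 4 hours 18 minutes layover in Eucla → 10:44 PM UTC.
Add 1 hour and 5 minutes leg 3 → 11:49 PM UTC.
Kabul is UTC+4:30, so local arrival = 11:49 PM + 4:30 = 4:19 AM on Dec 29.

4:19 AM on December 29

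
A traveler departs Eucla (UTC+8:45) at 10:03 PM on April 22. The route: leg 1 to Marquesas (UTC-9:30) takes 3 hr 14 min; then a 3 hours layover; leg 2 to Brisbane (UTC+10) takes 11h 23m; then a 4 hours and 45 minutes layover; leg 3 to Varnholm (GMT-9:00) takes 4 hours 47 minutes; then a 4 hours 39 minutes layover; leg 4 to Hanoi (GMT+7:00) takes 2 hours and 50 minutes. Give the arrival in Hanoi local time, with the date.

6:56 AM on April 24

Convert departure to UTC: 10:03 PM − 8:45 = 1:18 PM UTC on Apr 22.
Add 3 hours 14 minutes leg 1 → 4:32 PM UTC.
Add 3 hours layover in Marquesas → 7:32 PM UTC.
Add 11 hours 23 minutes leg 2 → 6:55 AM UTC (Apr 23).
Add 4 hours and 45 minutes layover in Brisbane → 11:40 AM UTC.
Add 4 hours and 47 minutes leg 3 → 4:27 PM UTC.
Add 4 hours 39 minutes layover in Varnholm → 9:06 PM UTC.
Add 2 hours 50 minutes leg 4 → 11:56 PM UTC.
Hanoi is UTC+7:00, so local arrival = 11:56 PM + 7:00 = 6:56 AM on Apr 24.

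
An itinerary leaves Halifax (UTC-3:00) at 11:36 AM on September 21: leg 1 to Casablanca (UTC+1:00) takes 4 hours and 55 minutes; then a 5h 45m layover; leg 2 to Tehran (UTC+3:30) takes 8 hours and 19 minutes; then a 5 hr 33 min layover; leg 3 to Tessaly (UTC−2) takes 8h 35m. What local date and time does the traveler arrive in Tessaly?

9:43 PM on September 22

Convert departure to UTC: 11:36 AM + 3:00 = 2:36 PM UTC on Sep 21.
Add 4 hours and 55 minutes leg 1 → 7:31 PM UTC.
Add 5 hours 45 minutes layover in Casablanca → 1:16 AM UTC (Sep 22).
Add 8 hours and 19 minutes leg 2 → 9:35 AM UTC.
Add 5 hours 33 minutes layover in Tehran → 3:08 PM UTC.
Add 8 hours 35 minutes leg 3 → 11:43 PM UTC.
Tessaly is UTC−2:00, so local arrival = 11:43 PM − 2:00 = 9:43 PM on Sep 22.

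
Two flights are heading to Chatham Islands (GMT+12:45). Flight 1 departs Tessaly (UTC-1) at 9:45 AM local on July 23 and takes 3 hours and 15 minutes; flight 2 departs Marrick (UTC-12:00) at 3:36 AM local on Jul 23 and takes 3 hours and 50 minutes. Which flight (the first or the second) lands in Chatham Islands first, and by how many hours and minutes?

the first, by 5 hours 26 minutes

Flight 1 in UTC: 9:45 AM + 1:00 = 10:45 AM on Jul 23.
+3 hours and 15 minutes → arrive 2:00 PM UTC on Jul 23.
Flight 2 in UTC: 3:36 AM + 12:00 = 3:36 PM on Jul 23.
+3 hours and 50 minutes → arrive 7:26 PM UTC on Jul 23.
Flight 1 lands earlier by 5 hours 26 minutes.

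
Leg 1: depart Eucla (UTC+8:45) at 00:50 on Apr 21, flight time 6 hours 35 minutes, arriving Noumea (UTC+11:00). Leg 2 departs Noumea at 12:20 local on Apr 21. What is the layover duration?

2 hours 40 minutes

Convert departure to UTC: 00:50 − 8:45 = 16:05 UTC on Apr 20.
Add 6 hours 35 minutes flight time → 22:40 UTC.
Noumea is UTC+11:00, so local arrival = 22:40 + 11:00 = 09:40 on Apr 21.
Layover = 12:20 − 09:40 = 2 hours 40 minutes.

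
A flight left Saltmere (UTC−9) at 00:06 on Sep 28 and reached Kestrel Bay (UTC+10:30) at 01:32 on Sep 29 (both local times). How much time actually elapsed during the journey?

Departure in UTC: 00:06 + 9:00 = 09:06 on Sep 28.
Arrival in UTC: 01:32 − 10:30 = 15:02 on Sep 28.
Elapsed = 15:02 − 09:06 = 5 hours 56 minutes.

5 hours 56 minutes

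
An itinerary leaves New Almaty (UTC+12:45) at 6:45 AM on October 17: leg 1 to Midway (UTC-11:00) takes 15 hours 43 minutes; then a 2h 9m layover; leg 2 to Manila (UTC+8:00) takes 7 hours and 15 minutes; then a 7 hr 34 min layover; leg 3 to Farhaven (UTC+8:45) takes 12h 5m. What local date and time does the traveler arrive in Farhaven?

11:31 PM on October 18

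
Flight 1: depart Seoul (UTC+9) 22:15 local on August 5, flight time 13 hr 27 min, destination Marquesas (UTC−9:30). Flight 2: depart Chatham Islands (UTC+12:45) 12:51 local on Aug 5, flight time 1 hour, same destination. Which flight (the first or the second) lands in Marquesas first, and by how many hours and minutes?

Flight 1 in UTC: 22:15 − 9:00 = 13:15 on Aug 5.
+13 hours and 27 minutes → arrive 02:42 UTC on Aug 6.
Flight 2 in UTC: 12:51 − 12:45 = 00:06 on Aug 5.
+1 hour → arrive 01:06 UTC on Aug 5.
Flight 2 lands earlier by 25 hours 36 minutes.

the second, by 25 hours 36 minutes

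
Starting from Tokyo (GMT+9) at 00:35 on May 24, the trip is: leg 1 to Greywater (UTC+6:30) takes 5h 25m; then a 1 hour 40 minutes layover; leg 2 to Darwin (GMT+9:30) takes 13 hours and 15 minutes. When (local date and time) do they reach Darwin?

21:25 on May 24

Convert departure to UTC: 00:35 − 9:00 = 15:35 UTC on May 23.
Add 5 hours 25 minutes leg 1 → 21:00 UTC.
Add 1 hour and 40 minutes layover in Greywater → 22:40 UTC.
Add 13 hours and 15 minutes leg 2 → 11:55 UTC (May 24).
Darwin is UTC+9:30, so local arrival = 11:55 + 9:30 = 21:25 on May 24.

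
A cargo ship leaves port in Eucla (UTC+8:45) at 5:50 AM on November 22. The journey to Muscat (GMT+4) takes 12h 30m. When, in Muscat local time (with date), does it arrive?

Muscat is 4:45 behind Eucla.
After 12 hours and 30 minutes it is 6:20 PM in Eucla.
Shift by the zone difference: 6:20 PM − 4:45 = 1:35 PM on Nov 22 in Muscat.

1:35 PM on Nov 22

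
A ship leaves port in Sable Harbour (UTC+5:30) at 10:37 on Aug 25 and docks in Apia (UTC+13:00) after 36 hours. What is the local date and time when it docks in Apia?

06:07 on August 27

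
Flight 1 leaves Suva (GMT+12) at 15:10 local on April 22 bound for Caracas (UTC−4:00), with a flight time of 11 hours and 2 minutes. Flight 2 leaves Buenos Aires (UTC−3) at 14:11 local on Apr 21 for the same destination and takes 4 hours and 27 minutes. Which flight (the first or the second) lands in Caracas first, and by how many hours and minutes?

the second, by 16 hours 34 minutes

Flight 1 in UTC: 15:10 − 12:00 = 03:10 on Apr 22.
+11 hours and 2 minutes → arrive 14:12 UTC on Apr 22.
Flight 2 in UTC: 14:11 + 3:00 = 17:11 on Apr 21.
+4 hours and 27 minutes → arrive 21:38 UTC on Apr 21.
Flight 2 lands earlier by 16 hours 34 minutes.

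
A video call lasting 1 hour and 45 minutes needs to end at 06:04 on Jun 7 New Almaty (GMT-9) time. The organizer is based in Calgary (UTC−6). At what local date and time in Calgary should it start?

07:19 on June 7

Target end time in UTC: 06:04 + 9:00 = 15:04 on Jun 7.
Subtract 1 hour and 45 minutes → start 13:19 UTC on Jun 7.
Calgary is UTC−6:00: 13:19 − 6:00 = 07:19 on Jun 7.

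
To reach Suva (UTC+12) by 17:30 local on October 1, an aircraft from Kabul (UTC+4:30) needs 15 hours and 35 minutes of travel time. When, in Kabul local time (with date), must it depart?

Target arrival in UTC: 17:30 − 12:00 = 05:30 on Oct 1.
Subtract 15 hours and 35 minutes → departure 13:55 UTC on Sep 30.
Kabul is UTC+4:30: 13:55 + 4:30 = 18:25 on Sep 30.

18:25 on September 30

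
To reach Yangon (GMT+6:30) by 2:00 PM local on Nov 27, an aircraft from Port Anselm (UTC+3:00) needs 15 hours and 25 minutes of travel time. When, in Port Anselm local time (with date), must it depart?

Target arrival in UTC: 2:00 PM − 6:30 = 7:30 AM on Nov 27.
Subtract 15 hours and 25 minutes → departure 4:05 PM UTC on Nov 26.
Port Anselm is UTC+3:00: 4:05 PM + 3:00 = 7:05 PM on Nov 26.

7:05 PM on November 26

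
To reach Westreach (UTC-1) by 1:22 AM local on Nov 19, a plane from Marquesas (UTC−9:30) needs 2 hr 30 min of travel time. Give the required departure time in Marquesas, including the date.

2:22 PM on Nov 18

Target arrival in UTC: 1:22 AM + 1:00 = 2:22 AM on Nov 19.
Subtract 2 hours 30 minutes → departure 11:52 PM UTC on Nov 18.
Marquesas is UTC−9:30: 11:52 PM − 9:30 = 2:22 PM on Nov 18.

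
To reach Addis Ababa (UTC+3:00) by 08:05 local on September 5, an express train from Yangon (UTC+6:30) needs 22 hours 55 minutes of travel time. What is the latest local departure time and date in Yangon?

12:40 on September 4

Target arrival in UTC: 08:05 − 3:00 = 05:05 on Sep 5.
Subtract 22 hours 55 minutes → departure 06:10 UTC on Sep 4.
Yangon is UTC+6:30: 06:10 + 6:30 = 12:40 on Sep 4.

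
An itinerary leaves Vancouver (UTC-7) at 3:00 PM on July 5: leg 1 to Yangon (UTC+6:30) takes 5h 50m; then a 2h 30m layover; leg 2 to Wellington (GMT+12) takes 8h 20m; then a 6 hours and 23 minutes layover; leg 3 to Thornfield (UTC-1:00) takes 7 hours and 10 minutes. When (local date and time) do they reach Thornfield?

Convert departure to UTC: 3:00 PM + 7:00 = 10:00 PM UTC on Jul 5.
Add 5 hours and 50 minutes leg 1 → 3:50 AM UTC (Jul 6).
Add 2 hours 30 minutes layover in Yangon → 6:20 AM UTC.
Add 8 hours 20 minutes leg 2 → 2:40 PM UTC.
Add 6 hours 23 minutes layover in Wellington → 9:03 PM UTC.
Add 7 hours and 10 minutes leg 3 → 4:13 AM UTC (Jul 7).
Thornfield is UTC−1:00, so local arrival = 4:13 AM − 1:00 = 3:13 AM on Jul 7.

3:13 AM on July 7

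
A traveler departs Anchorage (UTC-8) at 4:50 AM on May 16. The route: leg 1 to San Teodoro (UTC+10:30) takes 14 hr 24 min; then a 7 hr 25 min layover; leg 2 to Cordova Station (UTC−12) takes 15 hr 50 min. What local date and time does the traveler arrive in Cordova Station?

2:29 PM on May 17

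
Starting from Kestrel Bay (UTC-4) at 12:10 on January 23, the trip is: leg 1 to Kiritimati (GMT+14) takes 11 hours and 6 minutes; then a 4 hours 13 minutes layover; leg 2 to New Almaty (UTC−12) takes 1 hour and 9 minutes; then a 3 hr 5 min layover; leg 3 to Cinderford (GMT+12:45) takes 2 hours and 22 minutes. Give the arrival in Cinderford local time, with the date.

02:50 on Jan 25

Convert departure to UTC: 12:10 + 4:00 = 16:10 UTC on Jan 23.
Add 11 hours 6 minutes leg 1 → 03:16 UTC (Jan 24).
Add 4 hours and 13 minutes layover in Kiritimati → 07:29 UTC.
Add 1 hour and 9 minutes leg 2 → 08:38 UTC.
Add 3 hours 5 minutes layover in New Almaty → 11:43 UTC.
Add 2 hours and 22 minutes leg 3 → 14:05 UTC.
Cinderford is UTC+12:45, so local arrival = 14:05 + 12:45 = 02:50 on Jan 25.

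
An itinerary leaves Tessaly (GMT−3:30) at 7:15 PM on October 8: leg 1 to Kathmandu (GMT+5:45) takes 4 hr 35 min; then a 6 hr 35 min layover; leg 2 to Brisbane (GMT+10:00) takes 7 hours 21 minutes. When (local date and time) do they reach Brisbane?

Convert departure to UTC: 7:15 PM + 3:30 = 10:45 PM UTC on Oct 8.
Add 4 hours and 35 minutes leg 1 → 3:20 AM UTC (Oct 9).
Add 6 hours and 35 minutes layover in Kathmandu → 9:55 AM UTC.
Add 7 hours 21 minutes leg 2 → 5:16 PM UTC.
Brisbane is UTC+10:00, so local arrival = 5:16 PM + 10:00 = 3:16 AM on Oct 10.

3:16 AM on Oct 10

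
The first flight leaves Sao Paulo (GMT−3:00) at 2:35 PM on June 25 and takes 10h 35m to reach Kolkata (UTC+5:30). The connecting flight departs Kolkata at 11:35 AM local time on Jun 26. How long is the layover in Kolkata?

1 hour 55 minutes

Convert departure to UTC: 2:35 PM + 3:00 = 5:35 PM UTC on Jun 25.
Add 10 hours 35 minutes flight time → 4:10 AM UTC (Jun 26).
Kolkata is UTC+5:30, so local arrival = 4:10 AM + 5:30 = 9:40 AM on Jun 26.
Layover = 11:35 AM − 9:40 AM = 1 hour 55 minutes.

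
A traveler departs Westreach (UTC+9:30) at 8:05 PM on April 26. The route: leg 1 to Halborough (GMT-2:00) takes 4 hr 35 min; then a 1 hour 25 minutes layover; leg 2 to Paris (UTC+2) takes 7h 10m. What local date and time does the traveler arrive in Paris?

1:45 AM on Apr 27

Convert departure to UTC: 8:05 PM − 9:30 = 10:35 AM UTC on Apr 26.
Add 4 hours and 35 minutes leg 1 → 3:10 PM UTC.
Add 1 hour and 25 minutes layover in Halborough → 4:35 PM UTC.
Add 7 hours and 10 minutes leg 2 → 11:45 PM UTC.
Paris is UTC+2:00, so local arrival = 11:45 PM + 2:00 = 1:45 AM on Apr 27.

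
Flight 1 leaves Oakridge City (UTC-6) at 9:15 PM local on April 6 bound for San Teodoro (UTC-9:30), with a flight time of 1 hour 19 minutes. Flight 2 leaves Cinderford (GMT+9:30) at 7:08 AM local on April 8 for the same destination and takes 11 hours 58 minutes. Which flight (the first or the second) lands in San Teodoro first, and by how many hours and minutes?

the first, by 29 hours 2 minutes

Flight 1 in UTC: 9:15 PM + 6:00 = 3:15 AM on Apr 7.
+1 hour 19 minutes → arrive 4:34 AM UTC on Apr 7.
Flight 2 in UTC: 7:08 AM − 9:30 = 9:38 PM on Apr 7.
+11 hours and 58 minutes → arrive 9:36 AM UTC on Apr 8.
Flight 1 lands earlier by 29 hours 2 minutes.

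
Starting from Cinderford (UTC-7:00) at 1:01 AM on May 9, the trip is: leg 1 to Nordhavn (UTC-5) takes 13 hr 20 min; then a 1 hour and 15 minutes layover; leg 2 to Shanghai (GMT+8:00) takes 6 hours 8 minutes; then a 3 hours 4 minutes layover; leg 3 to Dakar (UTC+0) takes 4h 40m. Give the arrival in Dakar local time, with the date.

Convert departure to UTC: 1:01 AM + 7:00 = 8:01 AM UTC on May 9.
Add 13 hours 20 minutes leg 1 → 9:21 PM UTC.
Add 1 hour and 15 minutes layover in Nordhavn → 10:36 PM UTC.
Add 6 hours 8 minutes leg 2 → 4:44 AM UTC (May 10).
Add 3 hours and 4 minutes layover in Shanghai → 7:48 AM UTC.
Add 4 hours and 40 minutes leg 3 → 12:28 PM UTC.
Dakar is UTC+0, so local arrival is the same: 12:28 PM on May 10.

12:28 PM on May 10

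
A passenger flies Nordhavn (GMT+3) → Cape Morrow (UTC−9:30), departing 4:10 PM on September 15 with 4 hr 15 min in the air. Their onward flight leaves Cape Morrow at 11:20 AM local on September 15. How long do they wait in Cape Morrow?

3 hours 25 minutes

Convert departure to UTC: 4:10 PM − 3:00 = 1:10 PM UTC on Sep 15.
Add 4 hours 15 minutes flight time → 5:25 PM UTC.
Cape Morrow is UTC−9:30, so local arrival = 5:25 PM − 9:30 = 7:55 AM on Sep 15.
Layover = 11:20 AM − 7:55 AM = 3 hours 25 minutes.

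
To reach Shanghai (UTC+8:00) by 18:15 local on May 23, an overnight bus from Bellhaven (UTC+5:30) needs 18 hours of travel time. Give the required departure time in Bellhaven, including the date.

Target arrival in UTC: 18:15 − 8:00 = 10:15 on May 23.
Subtract 18 hours → departure 16:15 UTC on May 22.
Bellhaven is UTC+5:30: 16:15 + 5:30 = 21:45 on May 22.

21:45 on May 22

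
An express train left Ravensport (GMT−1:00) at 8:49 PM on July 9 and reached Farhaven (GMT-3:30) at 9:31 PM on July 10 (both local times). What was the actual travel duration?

27 hours 12 minutes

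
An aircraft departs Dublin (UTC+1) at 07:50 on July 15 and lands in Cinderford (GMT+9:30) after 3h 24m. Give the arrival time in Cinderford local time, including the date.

19:44 on July 15

Convert departure to UTC: 07:50 − 1:00 = 06:50 UTC on Jul 15.
Add 3 hours 24 minutes travel time → 10:14 UTC.
Cinderford is UTC+9:30, so local arrival = 10:14 + 9:30 = 19:44 on Jul 15.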